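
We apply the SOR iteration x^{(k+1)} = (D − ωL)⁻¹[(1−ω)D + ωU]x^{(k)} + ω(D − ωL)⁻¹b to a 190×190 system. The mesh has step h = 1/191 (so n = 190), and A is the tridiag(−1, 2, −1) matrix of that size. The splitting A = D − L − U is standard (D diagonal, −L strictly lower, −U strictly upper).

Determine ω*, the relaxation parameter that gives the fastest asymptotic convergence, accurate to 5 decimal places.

½·tridiag(1,0,1) at n=190: λ_k = cos(kπ/191); max |λ| at k=1 ⇒ ρ_J = cos(π/191) ≈ 0.99986.
√(1 − cos²(π/191)) = sin(π/191) ≈ 0.016447.
ω* = 2/(1+0.016447) = 1.96764
ρ_SOR = ω* − 1 = 1.96764 − 1 = 0.96764.

ω* = 1.96764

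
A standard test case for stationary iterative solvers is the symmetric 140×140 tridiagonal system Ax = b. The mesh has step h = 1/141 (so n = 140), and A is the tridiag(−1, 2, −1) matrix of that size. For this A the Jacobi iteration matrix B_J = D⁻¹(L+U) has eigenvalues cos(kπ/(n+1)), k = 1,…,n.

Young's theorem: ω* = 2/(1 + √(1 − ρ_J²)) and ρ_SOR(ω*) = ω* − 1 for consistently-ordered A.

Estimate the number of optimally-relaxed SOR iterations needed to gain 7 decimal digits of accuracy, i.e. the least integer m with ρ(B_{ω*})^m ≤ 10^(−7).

½·tridiag(1,0,1) at n=140: λ_k = cos(kπ/141); max |λ| at k=1 ⇒ ρ_J = cos(π/141) ≈ 0.9997518.
√(1−ρ_J²) = |sin(π/141)| = 0.0222790
Young: ω* = 2/(1+√(1−ρ_J²)) = 2/(1+0.0222790) = 2/1.0222790 = 1.9564131.
and ρ(B_{ω*}) = 1.9564131 − 1 = 0.9564131.
For 7 digits: m = 7·ln10 / (−ln 0.9564131) = 16.1181/0.0445653 = 361.674; round up → m = 362.

m = 362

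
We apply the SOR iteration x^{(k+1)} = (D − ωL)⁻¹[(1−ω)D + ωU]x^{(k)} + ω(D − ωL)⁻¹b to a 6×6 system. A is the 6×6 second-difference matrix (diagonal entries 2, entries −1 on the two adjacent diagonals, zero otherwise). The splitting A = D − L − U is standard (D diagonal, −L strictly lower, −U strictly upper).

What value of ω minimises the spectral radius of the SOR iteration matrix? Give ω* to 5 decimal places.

B_J for the 6×6 system has eigenvalues cos(kπ/7); ρ_J = cos(π/7) = 0.90097.
√(1 − cos²(π/7)) = sin(π/7) ≈ 0.433884.
Young: ω* = 2/(1+√(1−ρ_J²)) = 2/(1+0.433884) = 2/1.433884 = 1.39481.
Hence ρ(B_{ω*}) = 1.39481 − 1 = 0.39481.

ω* = 1.39481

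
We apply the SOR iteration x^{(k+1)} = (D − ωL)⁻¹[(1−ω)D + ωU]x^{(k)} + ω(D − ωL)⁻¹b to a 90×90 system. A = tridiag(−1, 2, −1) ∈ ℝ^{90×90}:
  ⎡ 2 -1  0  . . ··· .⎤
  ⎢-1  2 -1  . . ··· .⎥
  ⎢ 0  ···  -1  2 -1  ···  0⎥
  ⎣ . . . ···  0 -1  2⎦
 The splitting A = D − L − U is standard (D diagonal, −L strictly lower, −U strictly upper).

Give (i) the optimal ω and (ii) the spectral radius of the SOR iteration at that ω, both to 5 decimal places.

B_J for the 90×90 system has eigenvalues cos(kπ/91); ρ_J = cos(π/91) = 0.99940.
1 − cos²(π/91) = sin²(π/91) ⇒ √(1−ρ_J²) = sin(π/91) = 0.034516.
So ω* = 2/1.034516 = 1.93327 (Young).
[ρ_SOR] ω* − 1 = 0.93327.

ω* = 1.93327, ρ_SOR = 0.93327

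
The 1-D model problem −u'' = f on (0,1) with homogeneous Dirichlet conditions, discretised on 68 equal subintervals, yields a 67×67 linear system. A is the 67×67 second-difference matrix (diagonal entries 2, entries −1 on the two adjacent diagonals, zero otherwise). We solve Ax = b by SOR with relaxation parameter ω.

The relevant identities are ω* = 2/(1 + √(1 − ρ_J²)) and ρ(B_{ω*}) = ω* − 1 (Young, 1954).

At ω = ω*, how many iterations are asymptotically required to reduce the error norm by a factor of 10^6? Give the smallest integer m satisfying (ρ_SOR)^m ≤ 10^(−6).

m = 150

With n=67, ρ(Jacobi) = cos(π/68) = 0.9989330.
1 − cos²(π/68) = sin²(π/68) ⇒ √(1−ρ_J²) = sin(π/68) = 0.0461835.
ω* = 2 / (1 + 0.0461835) = 2 / 1.0461835 ≈ 1.9117105.
At ω = 1.9117105 every |λ(B_ω)| = ω−1, so ρ_SOR = 0.9117105.
Need (0.9117105)^m ≤ 10^(−6): m ≥ 6·ln10/|ln 0.9117105| = 13.8155/0.0924328 = 149.465 ⇒ m = 150.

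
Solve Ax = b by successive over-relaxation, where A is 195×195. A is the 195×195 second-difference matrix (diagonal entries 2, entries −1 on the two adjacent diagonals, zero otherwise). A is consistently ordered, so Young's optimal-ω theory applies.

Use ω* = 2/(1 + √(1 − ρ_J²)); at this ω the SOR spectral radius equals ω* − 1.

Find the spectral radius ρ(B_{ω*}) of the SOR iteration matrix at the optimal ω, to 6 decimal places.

ρ_SOR = 0.968450

B_J for the 195×195 system has eigenvalues cos(kπ/196); ρ_J = cos(π/196) = 0.999872.
√(1 − cos²(π/196)) = sin(π/196) ≈ 0.0160278.
So ω* = 2/1.0160278 = 1.968450 (Young).
Hence ρ(B_{ω*}) = 1.968450 − 1 = 0.968450.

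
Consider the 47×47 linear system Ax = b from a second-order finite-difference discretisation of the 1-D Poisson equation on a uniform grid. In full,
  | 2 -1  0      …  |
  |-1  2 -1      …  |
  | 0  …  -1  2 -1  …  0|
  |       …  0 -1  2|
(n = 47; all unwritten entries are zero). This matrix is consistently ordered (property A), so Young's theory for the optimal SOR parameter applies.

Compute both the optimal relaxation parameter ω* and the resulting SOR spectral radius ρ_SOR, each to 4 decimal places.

[ρ_J] n=47: ρ(B_J) = cos(π/(n+1)) = cos(π/48) = 0.9979.
√(1 − cos²(π/48)) = sin(π/48) ≈ 0.06540.
ω* = 2/(1 + 0.06540) = 2/1.06540 = 1.8772.
At ω = 1.8772 every |λ(B_ω)| = ω−1, so ρ_SOR = 0.8772.

ω* = 1.8772, ρ_SOR = 0.8772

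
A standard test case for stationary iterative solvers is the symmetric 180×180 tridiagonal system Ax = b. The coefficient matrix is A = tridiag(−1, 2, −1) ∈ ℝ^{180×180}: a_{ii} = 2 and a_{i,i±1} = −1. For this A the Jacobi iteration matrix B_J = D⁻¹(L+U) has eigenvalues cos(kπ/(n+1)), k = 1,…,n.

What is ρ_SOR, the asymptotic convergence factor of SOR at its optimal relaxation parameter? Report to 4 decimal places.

ρ_SOR = 0.9659

With n=180, ρ(Jacobi) = cos(π/181) = 0.9998.
√(1 − cos²(π/181)) = sin(π/181) ≈ 0.01736.
[ω*] 2 ÷ (1 + 0.01736) = 2 ÷ 1.01736 = 1.9659.
[ρ_SOR] ω* − 1 = 0.9659.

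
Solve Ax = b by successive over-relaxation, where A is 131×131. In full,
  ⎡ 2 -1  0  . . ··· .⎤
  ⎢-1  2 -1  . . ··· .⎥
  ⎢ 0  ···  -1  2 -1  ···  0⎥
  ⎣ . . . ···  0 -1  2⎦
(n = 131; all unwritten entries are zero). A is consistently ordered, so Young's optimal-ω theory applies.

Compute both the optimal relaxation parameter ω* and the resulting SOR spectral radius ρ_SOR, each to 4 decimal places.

½·tridiag(1,0,1) at n=131: λ_k = cos(kπ/132); max |λ| at k=1 ⇒ ρ_J = cos(π/132) ≈ 0.9997.
root = sin(π/132) = 0.02380  (since 1−cos² = sin²).
ω* = 2/(1+0.02380) = 1.9535
and ρ(B_{ω*}) = 1.9535 − 1 = 0.9535.

ω* = 1.9535, ρ_SOR = 0.9535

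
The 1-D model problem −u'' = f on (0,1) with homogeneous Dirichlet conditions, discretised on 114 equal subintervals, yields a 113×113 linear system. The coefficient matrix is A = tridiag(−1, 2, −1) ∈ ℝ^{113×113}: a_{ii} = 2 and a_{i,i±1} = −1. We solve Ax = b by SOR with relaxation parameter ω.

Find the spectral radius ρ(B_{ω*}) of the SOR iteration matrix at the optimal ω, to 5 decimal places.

n=113: λ(B_J) = 1 − λ(A)/2 = cos(kπ/114); k=1 gives ρ_J = 0.99962.
√(1−ρ_J²) simplifies to sin(π/114) = 0.027554.
ω* = 2/(1+0.027554) = 1.94637
ρ_SOR = ω* − 1 = 1.94637 − 1 = 0.94637.

ρ_SOR = 0.94637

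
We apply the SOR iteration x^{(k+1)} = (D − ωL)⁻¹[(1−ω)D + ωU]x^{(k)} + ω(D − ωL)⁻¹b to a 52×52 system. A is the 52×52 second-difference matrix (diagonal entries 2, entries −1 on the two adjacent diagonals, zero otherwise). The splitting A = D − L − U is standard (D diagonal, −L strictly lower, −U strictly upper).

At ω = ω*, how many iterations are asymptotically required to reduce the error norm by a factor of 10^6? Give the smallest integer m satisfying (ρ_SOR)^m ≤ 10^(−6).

n=52: λ(B_J) = 1 − λ(A)/2 = cos(kπ/53); k=1 gives ρ_J = 0.9982437.
√(1 − cos²(π/53)) = sin(π/53) ≈ 0.0592406.
[ω*] 2 ÷ (1 + 0.0592406) = 2 ÷ 1.0592406 = 1.8881451.
At ω = 1.8881451 every |λ(B_ω)| = ω−1, so ρ_SOR = 0.8881451.
For 6 digits: m = 6·ln10 / (−ln 0.8881451) = 13.8155/0.11862 = 116.469; round up → m = 117.

m = 117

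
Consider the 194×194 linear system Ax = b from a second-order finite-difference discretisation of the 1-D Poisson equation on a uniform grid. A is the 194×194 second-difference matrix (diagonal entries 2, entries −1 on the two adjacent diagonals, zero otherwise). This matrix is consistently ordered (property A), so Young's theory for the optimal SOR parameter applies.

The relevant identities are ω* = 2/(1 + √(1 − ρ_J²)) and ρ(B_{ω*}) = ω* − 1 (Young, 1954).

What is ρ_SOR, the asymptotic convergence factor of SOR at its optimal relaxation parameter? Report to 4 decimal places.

ρ_SOR = 0.9683

B_J for the 194×194 system has eigenvalues cos(kπ/195); ρ_J = cos(π/195) = 0.9999.
root = sin(π/195) = 0.01611  (since 1−cos² = sin²).
ω* = 2/(1 + 0.01611) = 2/1.01611 = 1.9683.
ρ_SOR = ω* − 1 = 1.9683 − 1 = 0.9683.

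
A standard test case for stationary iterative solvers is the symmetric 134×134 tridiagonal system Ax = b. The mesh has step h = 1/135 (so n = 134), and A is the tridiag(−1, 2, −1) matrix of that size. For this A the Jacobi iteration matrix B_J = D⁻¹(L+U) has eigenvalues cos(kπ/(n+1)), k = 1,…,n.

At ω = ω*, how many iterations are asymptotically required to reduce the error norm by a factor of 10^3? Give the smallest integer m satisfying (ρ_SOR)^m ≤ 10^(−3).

m = 149

ρ_J = max_k |cos(kπ/135)| = cos(π/135) = 0.9997292
√(1 − cos²(π/135)) = sin(π/135) ≈ 0.0232690.
Young: ω* = 2/(1+√(1−ρ_J²)) = 2/(1+0.0232690) = 2/1.0232690 = 1.9545203.
At ω = 1.9545203 every |λ(B_ω)| = ω−1, so ρ_SOR = 0.9545203.
For 3 digits: m = 3·ln10 / (−ln 0.9545203) = 6.90776/0.0465464 = 148.406; round up → m = 149.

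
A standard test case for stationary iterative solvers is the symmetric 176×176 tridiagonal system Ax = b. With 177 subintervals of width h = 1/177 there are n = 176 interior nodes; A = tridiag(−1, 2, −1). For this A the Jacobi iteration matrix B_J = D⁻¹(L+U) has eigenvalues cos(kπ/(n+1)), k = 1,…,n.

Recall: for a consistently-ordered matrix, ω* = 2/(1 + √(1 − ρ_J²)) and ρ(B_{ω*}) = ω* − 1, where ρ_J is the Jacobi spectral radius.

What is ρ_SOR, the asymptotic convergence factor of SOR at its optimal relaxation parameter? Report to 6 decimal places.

½·tridiag(1,0,1) at n=176: λ_k = cos(kπ/177); max |λ| at k=1 ⇒ ρ_J = cos(π/177) ≈ 0.999842.
√(1 − cos²(π/177)) = sin(π/177) ≈ 0.0177482.
ω* = 2 / (1 + 0.0177482) = 2 / 1.0177482 ≈ 1.965123.
ρ_SOR = ω* − 1 = 1.965123 − 1 = 0.965123.

ρ_SOR = 0.965123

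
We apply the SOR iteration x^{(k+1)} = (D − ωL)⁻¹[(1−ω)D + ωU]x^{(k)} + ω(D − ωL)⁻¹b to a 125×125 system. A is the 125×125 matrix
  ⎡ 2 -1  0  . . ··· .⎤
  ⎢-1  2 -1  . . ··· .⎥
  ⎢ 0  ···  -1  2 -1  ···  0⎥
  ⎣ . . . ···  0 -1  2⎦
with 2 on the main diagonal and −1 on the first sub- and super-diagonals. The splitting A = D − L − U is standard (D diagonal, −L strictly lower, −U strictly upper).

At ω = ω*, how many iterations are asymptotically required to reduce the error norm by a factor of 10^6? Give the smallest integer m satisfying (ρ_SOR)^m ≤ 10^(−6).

ρ_J = max_k |cos(kπ/126)| = cos(π/126) = 0.9996892
√(1−ρ_J²) = |sin(π/126)| = 0.0249307
[ω*] 2 ÷ (1 + 0.0249307) = 2 ÷ 1.0249307 = 1.9513514.
ρ_SOR = ω* − 1 ≈ 0.9513514.
(0.9513514)^m ≤ 10^{−6}  ⇒  m·ln(0.9513514) ≤ −6·ln10  ⇒  m ≥ 277.020  ⇒  m = 278

m = 278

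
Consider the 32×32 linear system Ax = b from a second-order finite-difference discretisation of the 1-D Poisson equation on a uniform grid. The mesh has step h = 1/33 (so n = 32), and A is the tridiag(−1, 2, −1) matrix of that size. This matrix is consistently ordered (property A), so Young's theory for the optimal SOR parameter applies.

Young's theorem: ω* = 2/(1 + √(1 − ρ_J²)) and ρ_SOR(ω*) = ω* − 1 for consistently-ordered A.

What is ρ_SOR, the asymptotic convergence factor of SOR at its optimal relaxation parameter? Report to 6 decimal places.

ρ_SOR = 0.826391

spectrum of D⁻¹(L+U) = {cos(kπ/33) : 1≤k≤32}; ρ_J = cos(π/33) = 0.995472.
root = sin(π/33) = 0.0950560  (since 1−cos² = sin²).
Then 2/(1+√(1−ρ_J²)) = 2/(1+0.0950560); ω* = 2/1.0950560 = 1.826391.
Hence ρ(B_{ω*}) = 1.826391 − 1 = 0.826391.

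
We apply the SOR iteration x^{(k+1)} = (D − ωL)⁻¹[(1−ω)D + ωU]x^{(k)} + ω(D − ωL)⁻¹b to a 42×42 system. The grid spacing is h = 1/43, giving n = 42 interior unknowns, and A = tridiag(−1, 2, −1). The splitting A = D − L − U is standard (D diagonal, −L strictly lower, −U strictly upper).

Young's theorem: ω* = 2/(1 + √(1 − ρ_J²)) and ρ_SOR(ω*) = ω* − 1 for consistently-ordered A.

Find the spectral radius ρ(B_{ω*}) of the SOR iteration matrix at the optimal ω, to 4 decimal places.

[ρ_J] n=42: ρ(B_J) = cos(π/(n+1)) = cos(π/43) = 0.9973.
1 − cos²(π/43) = sin²(π/43) ⇒ √(1−ρ_J²) = sin(π/43) = 0.07300.
ω* = 2/(1 + 0.07300) = 2/1.07300 = 1.8639.
ρ(B_{ω*}) = ω*−1 = 0.8639

ρ_SOR = 0.8639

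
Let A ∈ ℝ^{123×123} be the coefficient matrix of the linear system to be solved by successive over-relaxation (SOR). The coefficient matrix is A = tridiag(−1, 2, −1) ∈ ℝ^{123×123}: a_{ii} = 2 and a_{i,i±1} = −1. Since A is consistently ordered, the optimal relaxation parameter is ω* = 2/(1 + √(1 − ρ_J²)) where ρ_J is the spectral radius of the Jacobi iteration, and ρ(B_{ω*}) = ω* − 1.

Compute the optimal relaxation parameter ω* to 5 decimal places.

B_J for the 123×123 system has eigenvalues cos(kπ/124); ρ_J = cos(π/124) = 0.99968.
√(1 − cos²(π/124)) = sin(π/124) ≈ 0.025333.
[ω*] 2 ÷ (1 + 0.025333) = 2 ÷ 1.025333 = 1.95059.
At ω = 1.95059 every |λ(B_ω)| = ω−1, so ρ_SOR = 0.95059.

ω* = 1.95059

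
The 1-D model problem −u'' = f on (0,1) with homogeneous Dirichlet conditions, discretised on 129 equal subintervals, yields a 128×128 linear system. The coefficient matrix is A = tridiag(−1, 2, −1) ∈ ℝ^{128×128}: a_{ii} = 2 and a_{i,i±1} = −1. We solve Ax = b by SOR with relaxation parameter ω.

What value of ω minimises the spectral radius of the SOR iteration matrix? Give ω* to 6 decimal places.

n=128: λ(B_J) = 1 − λ(A)/2 = cos(kπ/129); k=1 gives ρ_J = 0.999703.
1 − cos²(π/129) = sin²(π/129) ⇒ √(1−ρ_J²) = sin(π/129) = 0.0243510.
ω* = 2/(1+0.0243510) = 1.952456
Hence ρ(B_{ω*}) = 1.952456 − 1 = 0.952456.

ω* = 1.952456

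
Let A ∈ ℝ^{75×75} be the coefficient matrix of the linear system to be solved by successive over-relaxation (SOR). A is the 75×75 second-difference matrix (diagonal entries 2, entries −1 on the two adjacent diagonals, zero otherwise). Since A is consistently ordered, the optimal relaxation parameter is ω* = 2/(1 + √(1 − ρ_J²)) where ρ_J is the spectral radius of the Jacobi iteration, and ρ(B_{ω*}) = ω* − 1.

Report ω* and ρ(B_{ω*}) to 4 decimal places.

ω* = 1.9206, ρ_SOR = 0.9206

spectrum of D⁻¹(L+U) = {cos(kπ/76) : 1≤k≤75}; ρ_J = cos(π/76) = 0.9991.
√(1−ρ_J²) = |sin(π/76)| = 0.04132
[ω*] 2 ÷ (1 + 0.04132) = 2 ÷ 1.04132 = 1.9206.
[ρ_SOR] ω* − 1 = 0.9206.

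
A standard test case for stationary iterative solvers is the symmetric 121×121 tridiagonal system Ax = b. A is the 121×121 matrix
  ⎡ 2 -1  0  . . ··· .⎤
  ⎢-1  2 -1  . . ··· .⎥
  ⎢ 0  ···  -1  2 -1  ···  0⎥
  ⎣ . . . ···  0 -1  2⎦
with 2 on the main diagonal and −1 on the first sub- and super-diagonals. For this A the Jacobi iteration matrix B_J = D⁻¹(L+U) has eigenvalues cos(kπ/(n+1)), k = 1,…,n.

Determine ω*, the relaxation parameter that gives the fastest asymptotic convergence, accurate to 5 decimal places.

ω* = 1.94980

½·tridiag(1,0,1) at n=121: λ_k = cos(kπ/122); max |λ| at k=1 ⇒ ρ_J = cos(π/122) ≈ 0.99967.
√(1−ρ_J²) = |sin(π/122)| = 0.025748
[ω*] 2 ÷ (1 + 0.025748) = 2 ÷ 1.025748 = 1.94980.
ρ_SOR = ω* − 1 = 1.94980 − 1 = 0.94980.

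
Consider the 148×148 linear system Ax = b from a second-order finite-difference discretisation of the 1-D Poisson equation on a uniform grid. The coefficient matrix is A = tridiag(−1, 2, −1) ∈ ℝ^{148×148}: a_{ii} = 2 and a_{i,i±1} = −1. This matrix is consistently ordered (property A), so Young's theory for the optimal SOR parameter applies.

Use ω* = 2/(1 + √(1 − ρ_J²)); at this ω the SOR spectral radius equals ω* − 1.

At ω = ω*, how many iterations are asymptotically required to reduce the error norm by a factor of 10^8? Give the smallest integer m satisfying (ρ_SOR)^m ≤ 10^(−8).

m = 437

With n=148, ρ(Jacobi) = cos(π/149) = 0.9997777.
√(1 − cos²(π/149)) = sin(π/149) ≈ 0.0210830.
ω* = 2/(1+0.0210830) = 1.9587046
ρ_SOR = ω* − 1 ≈ 0.9587046.
m ≥ 8·ln10 / (−ln 0.9587046) = 436.796; smallest integer m = 437.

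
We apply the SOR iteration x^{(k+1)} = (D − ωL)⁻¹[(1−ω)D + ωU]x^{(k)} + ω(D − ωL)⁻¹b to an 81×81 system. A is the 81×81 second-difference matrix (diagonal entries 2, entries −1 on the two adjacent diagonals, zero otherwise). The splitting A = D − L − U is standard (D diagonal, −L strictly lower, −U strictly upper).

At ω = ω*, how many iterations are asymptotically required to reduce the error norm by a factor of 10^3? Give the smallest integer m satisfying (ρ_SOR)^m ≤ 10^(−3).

m = 91

ρ_J = max_k |cos(kπ/82)| = cos(π/82) = 0.9992662
√(1 − cos²(π/82)) = sin(π/82) ≈ 0.0383027.
ω* = 2 / (1 + 0.0383027) = 2 / 1.0383027 ≈ 1.9262206.
ρ_SOR = ω* − 1 ≈ 0.9262206.
Need (0.9262206)^m ≤ 10^(−3): m ≥ 3·ln10/|ln 0.9262206| = 6.90776/0.0766428 = 90.129 ⇒ m = 91.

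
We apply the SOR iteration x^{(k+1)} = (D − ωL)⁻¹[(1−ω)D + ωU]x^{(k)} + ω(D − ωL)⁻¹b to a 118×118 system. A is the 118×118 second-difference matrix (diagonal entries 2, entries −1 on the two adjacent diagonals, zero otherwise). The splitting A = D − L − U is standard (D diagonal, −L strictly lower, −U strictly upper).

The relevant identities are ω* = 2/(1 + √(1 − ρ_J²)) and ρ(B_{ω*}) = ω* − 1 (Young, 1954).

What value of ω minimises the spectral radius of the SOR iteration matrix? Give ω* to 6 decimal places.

n=118: λ(B_J) = 1 − λ(A)/2 = cos(kπ/119); k=1 gives ρ_J = 0.999652.
root = sin(π/119) = 0.0263969  (since 1−cos² = sin²).
ω* = 2/(1+0.0263969) = 1.948564
[ρ_SOR] ω* − 1 = 0.948564.

ω* = 1.948564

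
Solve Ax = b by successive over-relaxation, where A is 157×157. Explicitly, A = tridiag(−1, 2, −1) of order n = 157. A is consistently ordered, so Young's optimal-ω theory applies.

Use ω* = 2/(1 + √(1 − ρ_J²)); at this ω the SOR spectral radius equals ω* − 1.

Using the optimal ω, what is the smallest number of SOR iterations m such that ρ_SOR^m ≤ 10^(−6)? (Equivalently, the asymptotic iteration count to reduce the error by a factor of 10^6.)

m = 348

[ρ_J] n=157: ρ(B_J) = cos(π/(n+1)) = cos(π/158) = 0.9998023.
root = sin(π/158) = 0.0198822  (since 1−cos² = sin²).
ω* = 2 / (1 + 0.0198822) = 2 / 1.0198822 ≈ 1.9610108.
and ρ(B_{ω*}) = 1.9610108 − 1 = 0.9610108.
For 6 digits: m = 6·ln10 / (−ln 0.9610108) = 13.8155/0.0397696 = 347.388; round up → m = 348.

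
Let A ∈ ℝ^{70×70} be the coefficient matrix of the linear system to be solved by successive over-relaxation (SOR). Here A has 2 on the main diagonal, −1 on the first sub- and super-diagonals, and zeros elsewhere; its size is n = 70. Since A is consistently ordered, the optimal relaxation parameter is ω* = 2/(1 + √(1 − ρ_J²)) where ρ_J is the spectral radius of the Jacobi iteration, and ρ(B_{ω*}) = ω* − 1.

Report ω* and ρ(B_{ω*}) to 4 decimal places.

ω* = 1.9153, ρ_SOR = 0.9153

B_J for the 70×70 system has eigenvalues cos(kπ/71); ρ_J = cos(π/71) = 0.9990.
√(1−ρ_J²) simplifies to sin(π/71) = 0.04423.
So ω* = 2/1.04423 = 1.9153 (Young).
Hence ρ(B_{ω*}) = 1.9153 − 1 = 0.9153.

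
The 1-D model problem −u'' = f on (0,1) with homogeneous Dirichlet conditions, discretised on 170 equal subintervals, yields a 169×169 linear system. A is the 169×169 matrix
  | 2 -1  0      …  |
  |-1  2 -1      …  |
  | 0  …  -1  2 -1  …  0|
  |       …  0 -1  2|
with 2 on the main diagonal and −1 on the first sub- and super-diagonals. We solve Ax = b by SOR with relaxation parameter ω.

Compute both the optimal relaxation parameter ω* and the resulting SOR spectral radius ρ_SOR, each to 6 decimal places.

ω* = 1.963713, ρ_SOR = 0.963713

½·tridiag(1,0,1) at n=169: λ_k = cos(kπ/170); max |λ| at k=1 ⇒ ρ_J = cos(π/170) ≈ 0.999829.
√(1−ρ_J²) = |sin(π/170)| = 0.0184789
ω* = 2/(1 + 0.0184789) = 2/1.0184789 = 1.963713.
and ρ(B_{ω*}) = 1.963713 − 1 = 0.963713.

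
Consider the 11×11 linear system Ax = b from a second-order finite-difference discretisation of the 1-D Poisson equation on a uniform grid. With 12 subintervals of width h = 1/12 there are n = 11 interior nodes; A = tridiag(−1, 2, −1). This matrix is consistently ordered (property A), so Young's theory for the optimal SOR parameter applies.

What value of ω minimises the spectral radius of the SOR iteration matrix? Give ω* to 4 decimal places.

ω* = 1.5888

With n=11, ρ(Jacobi) = cos(π/12) = 0.9659.
√(1−ρ_J²) = |sin(π/12)| = 0.25882
Then 2/(1+√(1−ρ_J²)) = 2/(1+0.25882); ω* = 2/1.25882 = 1.5888.
ρ_SOR = ω* − 1 = 1.5888 − 1 = 0.5888.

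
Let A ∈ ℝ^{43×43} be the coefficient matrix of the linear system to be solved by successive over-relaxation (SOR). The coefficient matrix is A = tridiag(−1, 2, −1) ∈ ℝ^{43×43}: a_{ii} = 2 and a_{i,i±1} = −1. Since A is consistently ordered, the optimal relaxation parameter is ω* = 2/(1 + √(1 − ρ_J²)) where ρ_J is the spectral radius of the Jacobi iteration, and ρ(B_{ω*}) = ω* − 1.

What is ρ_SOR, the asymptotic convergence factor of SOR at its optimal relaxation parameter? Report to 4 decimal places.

ρ_SOR = 0.8668

With n=43, ρ(Jacobi) = cos(π/44) = 0.9975.
√(1 − cos²(π/44)) = sin(π/44) ≈ 0.07134.
So ω* = 2/1.07134 = 1.8668 (Young).
[ρ_SOR] ω* − 1 = 0.8668.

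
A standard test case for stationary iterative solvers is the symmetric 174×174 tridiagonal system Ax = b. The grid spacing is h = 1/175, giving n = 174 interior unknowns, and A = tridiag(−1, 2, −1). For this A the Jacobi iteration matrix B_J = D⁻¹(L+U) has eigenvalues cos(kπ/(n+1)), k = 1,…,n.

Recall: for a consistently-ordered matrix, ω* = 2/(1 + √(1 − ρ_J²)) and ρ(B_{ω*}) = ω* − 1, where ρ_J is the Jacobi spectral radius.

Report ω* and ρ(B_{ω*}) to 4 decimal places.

n=174: λ(B_J) = 1 − λ(A)/2 = cos(kπ/175); k=1 gives ρ_J = 0.9998.
√(1−ρ_J²) simplifies to sin(π/175) = 0.01795.
[ω*] 2 ÷ (1 + 0.01795) = 2 ÷ 1.01795 = 1.9647.
Hence ρ(B_{ω*}) = 1.9647 − 1 = 0.9647.

ω* = 1.9647, ρ_SOR = 0.9647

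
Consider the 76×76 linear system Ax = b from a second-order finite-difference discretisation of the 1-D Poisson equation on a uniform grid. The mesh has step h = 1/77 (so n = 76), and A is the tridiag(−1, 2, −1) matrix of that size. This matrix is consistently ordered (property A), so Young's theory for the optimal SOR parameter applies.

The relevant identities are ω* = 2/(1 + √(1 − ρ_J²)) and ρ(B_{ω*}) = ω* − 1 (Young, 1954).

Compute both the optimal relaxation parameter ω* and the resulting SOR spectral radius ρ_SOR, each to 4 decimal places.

½·tridiag(1,0,1) at n=76: λ_k = cos(kπ/77); max |λ| at k=1 ⇒ ρ_J = cos(π/77) ≈ 0.9992.
√(1 − cos²(π/77)) = sin(π/77) ≈ 0.04079.
[ω*] 2 ÷ (1 + 0.04079) = 2 ÷ 1.04079 = 1.9216.
[ρ_SOR] ω* − 1 = 0.9216.

ω* = 1.9216, ρ_SOR = 0.9216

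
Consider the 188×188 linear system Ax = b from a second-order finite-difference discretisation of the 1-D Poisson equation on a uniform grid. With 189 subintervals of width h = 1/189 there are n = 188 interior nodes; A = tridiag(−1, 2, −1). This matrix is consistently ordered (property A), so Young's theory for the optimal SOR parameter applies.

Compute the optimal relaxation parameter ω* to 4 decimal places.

ω* = 1.9673

n=188: λ(B_J) = 1 − λ(A)/2 = cos(kπ/189); k=1 gives ρ_J = 0.9999.
√(1−ρ_J²) = |sin(π/189)| = 0.01662
[ω*] 2 ÷ (1 + 0.01662) = 2 ÷ 1.01662 = 1.9673.
Hence ρ(B_{ω*}) = 1.9673 − 1 = 0.9673.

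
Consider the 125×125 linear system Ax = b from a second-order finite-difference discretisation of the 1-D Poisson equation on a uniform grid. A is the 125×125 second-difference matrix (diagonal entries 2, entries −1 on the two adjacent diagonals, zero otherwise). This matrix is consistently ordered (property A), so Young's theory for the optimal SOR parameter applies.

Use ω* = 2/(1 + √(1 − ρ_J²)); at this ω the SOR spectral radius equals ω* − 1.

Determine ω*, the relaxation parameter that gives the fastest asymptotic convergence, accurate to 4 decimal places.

spectrum of D⁻¹(L+U) = {cos(kπ/126) : 1≤k≤125}; ρ_J = cos(π/126) = 0.9997.
√(1−ρ_J²) = |sin(π/126)| = 0.02493
ω* = 2/(1 + 0.02493) = 2/1.02493 = 1.9514.
and ρ(B_{ω*}) = 1.9514 − 1 = 0.9514.

ω* = 1.9514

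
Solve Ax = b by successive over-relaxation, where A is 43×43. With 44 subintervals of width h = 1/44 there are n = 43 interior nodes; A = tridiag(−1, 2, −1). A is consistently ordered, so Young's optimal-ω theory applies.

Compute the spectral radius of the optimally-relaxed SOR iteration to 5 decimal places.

ρ_J = max_k |cos(kπ/44)| = cos(π/44) = 0.99745
√(1−ρ_J²) = |sin(π/44)| = 0.071339
Then 2/(1+√(1−ρ_J²)) = 2/(1+0.071339); ω* = 2/1.071339 = 1.86682.
ρ_SOR = ω* − 1 ≈ 0.86682.

ρ_SOR = 0.86682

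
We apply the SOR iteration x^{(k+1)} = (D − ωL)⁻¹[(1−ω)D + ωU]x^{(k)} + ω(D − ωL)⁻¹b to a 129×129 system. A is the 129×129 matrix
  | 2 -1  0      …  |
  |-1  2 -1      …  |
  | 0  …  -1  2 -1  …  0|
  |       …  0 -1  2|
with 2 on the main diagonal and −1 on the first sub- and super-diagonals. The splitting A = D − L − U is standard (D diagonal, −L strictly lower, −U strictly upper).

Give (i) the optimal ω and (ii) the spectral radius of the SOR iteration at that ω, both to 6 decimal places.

ω* = 1.952813, ρ_SOR = 0.952813

spectrum of D⁻¹(L+U) = {cos(kπ/130) : 1≤k≤129}; ρ_J = cos(π/130) = 0.999708.
√(1 − cos²(π/130)) = sin(π/130) ≈ 0.0241637.
So ω* = 2/1.0241637 = 1.952813 (Young).
Hence ρ(B_{ω*}) = 1.952813 − 1 = 0.952813.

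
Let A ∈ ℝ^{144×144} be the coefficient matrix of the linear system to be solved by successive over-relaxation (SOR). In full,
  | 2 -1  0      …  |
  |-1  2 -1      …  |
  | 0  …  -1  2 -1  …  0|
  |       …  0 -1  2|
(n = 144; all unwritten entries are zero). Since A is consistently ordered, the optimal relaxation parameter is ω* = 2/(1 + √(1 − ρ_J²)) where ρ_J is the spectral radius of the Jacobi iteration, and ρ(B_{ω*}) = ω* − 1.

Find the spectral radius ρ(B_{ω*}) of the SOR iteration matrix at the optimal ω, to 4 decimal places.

ρ_SOR = 0.9576

n=144: λ(B_J) = 1 − λ(A)/2 = cos(kπ/145); k=1 gives ρ_J = 0.9998.
√(1−ρ_J²) = |sin(π/145)| = 0.02166
Young: ω* = 2/(1+√(1−ρ_J²)) = 2/(1+0.02166) = 2/1.02166 = 1.9576.
ρ_SOR = ω* − 1 ≈ 0.9576.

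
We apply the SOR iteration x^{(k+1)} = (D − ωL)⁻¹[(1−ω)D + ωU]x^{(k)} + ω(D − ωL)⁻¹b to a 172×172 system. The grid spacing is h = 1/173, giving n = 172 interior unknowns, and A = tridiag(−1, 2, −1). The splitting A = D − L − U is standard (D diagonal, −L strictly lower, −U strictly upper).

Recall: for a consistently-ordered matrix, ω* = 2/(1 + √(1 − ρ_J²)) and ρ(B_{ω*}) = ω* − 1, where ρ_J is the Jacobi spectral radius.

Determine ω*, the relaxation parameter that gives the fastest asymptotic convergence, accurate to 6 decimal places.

ω* = 1.964331

ρ_J = max_k |cos(kπ/173)| = cos(π/173) = 0.999835
√(1−ρ_J²) simplifies to sin(π/173) = 0.0181585.
So ω* = 2/1.0181585 = 1.964331 (Young).
At ω = 1.964331 every |λ(B_ω)| = ω−1, so ρ_SOR = 0.964331.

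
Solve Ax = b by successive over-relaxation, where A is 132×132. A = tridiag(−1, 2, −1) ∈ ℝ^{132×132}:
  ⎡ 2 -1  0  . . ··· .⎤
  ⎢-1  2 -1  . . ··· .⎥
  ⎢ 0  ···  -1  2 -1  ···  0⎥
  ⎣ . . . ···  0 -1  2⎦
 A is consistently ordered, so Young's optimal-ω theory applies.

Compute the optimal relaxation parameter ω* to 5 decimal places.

ω* = 1.95385

spectrum of D⁻¹(L+U) = {cos(kπ/133) : 1≤k≤132}; ρ_J = cos(π/133) = 0.99972.
√(1 − cos²(π/133)) = sin(π/133) ≈ 0.023619.
ω* = 2 / (1 + 0.023619) = 2 / 1.023619 ≈ 1.95385.
At ω = 1.95385 every |λ(B_ω)| = ω−1, so ρ_SOR = 0.95385.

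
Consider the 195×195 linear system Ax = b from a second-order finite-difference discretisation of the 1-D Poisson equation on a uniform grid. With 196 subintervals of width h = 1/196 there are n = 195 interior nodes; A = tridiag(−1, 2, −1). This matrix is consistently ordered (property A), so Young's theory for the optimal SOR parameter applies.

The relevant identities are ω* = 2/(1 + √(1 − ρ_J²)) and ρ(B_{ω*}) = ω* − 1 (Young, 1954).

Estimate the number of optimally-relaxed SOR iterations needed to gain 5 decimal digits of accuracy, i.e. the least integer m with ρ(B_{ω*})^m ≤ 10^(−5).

n=195: λ(B_J) = 1 − λ(A)/2 = cos(kπ/196); k=1 gives ρ_J = 0.9998715.
√(1−ρ_J²) = |sin(π/196)| = 0.0160278
ω* = 2/(1+0.0160278) = 1.9684501
Hence ρ(B_{ω*}) = 1.9684501 − 1 = 0.9684501.
For 5 digits: m = 5·ln10 / (−ln 0.9684501) = 11.5129/0.0320583 = 359.124; round up → m = 360.

m = 360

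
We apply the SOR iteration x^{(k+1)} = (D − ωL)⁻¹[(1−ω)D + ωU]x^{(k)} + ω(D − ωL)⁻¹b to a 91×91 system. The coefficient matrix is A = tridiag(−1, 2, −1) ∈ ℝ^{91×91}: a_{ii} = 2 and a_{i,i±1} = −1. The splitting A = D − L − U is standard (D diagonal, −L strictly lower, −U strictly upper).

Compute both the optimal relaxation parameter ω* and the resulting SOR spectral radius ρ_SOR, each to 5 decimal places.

ω* = 1.93397, ρ_SOR = 0.93397

½·tridiag(1,0,1) at n=91: λ_k = cos(kπ/92); max |λ| at k=1 ⇒ ρ_J = cos(π/92) ≈ 0.99942.
1 − cos²(π/92) = sin²(π/92) ⇒ √(1−ρ_J²) = sin(π/92) = 0.034141.
ω* = 2/(1 + 0.034141) = 2/1.034141 = 1.93397.
ρ(B_{ω*}) = ω*−1 = 0.93397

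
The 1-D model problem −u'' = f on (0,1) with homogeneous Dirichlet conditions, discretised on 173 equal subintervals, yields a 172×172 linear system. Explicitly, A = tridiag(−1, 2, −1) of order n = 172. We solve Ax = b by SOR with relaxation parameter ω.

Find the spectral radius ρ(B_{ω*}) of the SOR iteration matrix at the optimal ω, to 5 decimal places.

ρ_SOR = 0.96433

ρ_J = max_k |cos(kπ/173)| = cos(π/173) = 0.99984
1 − cos²(π/173) = sin²(π/173) ⇒ √(1−ρ_J²) = sin(π/173) = 0.018158.
ω* = 2/(1+0.018158) = 1.96433
and ρ(B_{ω*}) = 1.96433 − 1 = 0.96433.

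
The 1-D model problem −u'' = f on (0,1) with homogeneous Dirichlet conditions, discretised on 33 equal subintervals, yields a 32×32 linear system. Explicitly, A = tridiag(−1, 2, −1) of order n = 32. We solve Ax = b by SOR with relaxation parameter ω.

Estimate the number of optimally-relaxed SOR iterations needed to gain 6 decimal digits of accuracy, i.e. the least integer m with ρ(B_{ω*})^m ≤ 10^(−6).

spectrum of D⁻¹(L+U) = {cos(kπ/33) : 1≤k≤32}; ρ_J = cos(π/33) = 0.9954719.
√(1−ρ_J²) simplifies to sin(π/33) = 0.0950560.
ω* = 2/(1+0.0950560) = 1.8263906
and ρ(B_{ω*}) = 1.8263906 − 1 = 0.8263906.
6·ln10 = 13.8155; −ln(0.8263906) = 0.190688; m = ⌈13.8155/0.190688⌉ = ⌈72.451⌉ = 73.

m = 73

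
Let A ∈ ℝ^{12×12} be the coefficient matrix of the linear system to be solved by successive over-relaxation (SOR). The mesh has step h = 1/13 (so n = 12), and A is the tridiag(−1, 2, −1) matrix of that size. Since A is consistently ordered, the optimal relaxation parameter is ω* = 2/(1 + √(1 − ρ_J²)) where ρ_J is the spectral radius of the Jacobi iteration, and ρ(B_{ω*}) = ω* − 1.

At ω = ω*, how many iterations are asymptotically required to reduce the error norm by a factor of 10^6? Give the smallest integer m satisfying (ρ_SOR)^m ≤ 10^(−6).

m = 29

½·tridiag(1,0,1) at n=12: λ_k = cos(kπ/13); max |λ| at k=1 ⇒ ρ_J = cos(π/13) ≈ 0.9709418.
√(1−ρ_J²) = |sin(π/13)| = 0.2393157
Then 2/(1+√(1−ρ_J²)) = 2/(1+0.2393157); ω* = 2/1.2393157 = 1.6137938.
ρ(B_{ω*}) = ω*−1 = 0.6137938
Need (0.6137938)^m ≤ 10^(−6): m ≥ 6·ln10/|ln 0.6137938| = 13.8155/0.488096 = 28.305 ⇒ m = 29.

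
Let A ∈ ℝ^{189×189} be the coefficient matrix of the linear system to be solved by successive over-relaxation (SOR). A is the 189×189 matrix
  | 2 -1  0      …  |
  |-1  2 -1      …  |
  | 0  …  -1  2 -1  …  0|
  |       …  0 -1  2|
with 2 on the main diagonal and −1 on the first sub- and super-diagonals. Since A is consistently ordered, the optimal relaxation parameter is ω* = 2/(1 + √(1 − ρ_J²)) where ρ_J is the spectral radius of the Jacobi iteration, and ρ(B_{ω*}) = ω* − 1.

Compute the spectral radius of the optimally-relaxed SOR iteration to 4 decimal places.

spectrum of D⁻¹(L+U) = {cos(kπ/190) : 1≤k≤189}; ρ_J = cos(π/190) = 0.9999.
√(1−ρ_J²) = |sin(π/190)| = 0.01653
So ω* = 2/1.01653 = 1.9675 (Young).
Hence ρ(B_{ω*}) = 1.9675 − 1 = 0.9675.

ρ_SOR = 0.9675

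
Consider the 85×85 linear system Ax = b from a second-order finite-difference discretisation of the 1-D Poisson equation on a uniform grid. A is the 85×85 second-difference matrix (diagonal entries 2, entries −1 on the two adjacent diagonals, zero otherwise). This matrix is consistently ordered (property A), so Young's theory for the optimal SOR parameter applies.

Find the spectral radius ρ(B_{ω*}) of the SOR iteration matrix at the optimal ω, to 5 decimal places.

B_J for the 85×85 system has eigenvalues cos(kπ/86); ρ_J = cos(π/86) = 0.99933.
√(1 − cos²(π/86)) = sin(π/86) ≈ 0.036522.
ω* = 2 / (1 + 0.036522) = 2 / 1.036522 ≈ 1.92953.
At ω = 1.92953 every |λ(B_ω)| = ω−1, so ρ_SOR = 0.92953.

ρ_SOR = 0.92953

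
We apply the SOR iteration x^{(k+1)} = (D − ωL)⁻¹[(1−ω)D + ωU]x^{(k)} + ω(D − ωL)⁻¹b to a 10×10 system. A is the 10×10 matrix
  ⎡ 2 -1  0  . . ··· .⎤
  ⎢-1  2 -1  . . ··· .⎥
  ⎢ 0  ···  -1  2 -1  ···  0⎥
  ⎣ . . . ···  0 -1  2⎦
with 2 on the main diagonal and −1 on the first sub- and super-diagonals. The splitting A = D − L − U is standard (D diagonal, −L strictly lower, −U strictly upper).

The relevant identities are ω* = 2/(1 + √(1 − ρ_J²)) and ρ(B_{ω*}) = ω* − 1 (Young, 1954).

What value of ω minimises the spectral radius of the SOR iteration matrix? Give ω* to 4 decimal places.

ω* = 1.5604

spectrum of D⁻¹(L+U) = {cos(kπ/11) : 1≤k≤10}; ρ_J = cos(π/11) = 0.9595.
root = sin(π/11) = 0.28173  (since 1−cos² = sin²).
Young: ω* = 2/(1+√(1−ρ_J²)) = 2/(1+0.28173) = 2/1.28173 = 1.5604.
At ω = 1.5604 every |λ(B_ω)| = ω−1, so ρ_SOR = 0.5604.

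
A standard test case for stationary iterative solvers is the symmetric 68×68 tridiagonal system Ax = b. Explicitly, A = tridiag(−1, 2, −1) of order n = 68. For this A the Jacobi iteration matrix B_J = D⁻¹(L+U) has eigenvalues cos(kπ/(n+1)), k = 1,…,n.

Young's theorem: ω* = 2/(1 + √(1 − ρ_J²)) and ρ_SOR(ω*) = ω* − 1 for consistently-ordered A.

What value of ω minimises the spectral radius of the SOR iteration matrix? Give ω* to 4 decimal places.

ω* = 1.9129

[ρ_J] n=68: ρ(B_J) = cos(π/(n+1)) = cos(π/69) = 0.9990.
√(1−ρ_J²) simplifies to sin(π/69) = 0.04551.
Young: ω* = 2/(1+√(1−ρ_J²)) = 2/(1+0.04551) = 2/1.04551 = 1.9129.
ρ_SOR = ω* − 1 = 1.9129 − 1 = 0.9129.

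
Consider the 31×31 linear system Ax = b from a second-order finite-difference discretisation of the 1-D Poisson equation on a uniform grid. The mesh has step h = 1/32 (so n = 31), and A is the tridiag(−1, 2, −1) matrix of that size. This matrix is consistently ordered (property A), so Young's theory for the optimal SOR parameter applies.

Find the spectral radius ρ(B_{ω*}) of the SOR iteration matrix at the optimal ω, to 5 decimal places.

ρ_SOR = 0.82147

B_J for the 31×31 system has eigenvalues cos(kπ/32); ρ_J = cos(π/32) = 0.99518.
√(1 − cos²(π/32)) = sin(π/32) ≈ 0.098017.
ω* = 2/(1+0.098017) = 1.82147
Hence ρ(B_{ω*}) = 1.82147 − 1 = 0.82147.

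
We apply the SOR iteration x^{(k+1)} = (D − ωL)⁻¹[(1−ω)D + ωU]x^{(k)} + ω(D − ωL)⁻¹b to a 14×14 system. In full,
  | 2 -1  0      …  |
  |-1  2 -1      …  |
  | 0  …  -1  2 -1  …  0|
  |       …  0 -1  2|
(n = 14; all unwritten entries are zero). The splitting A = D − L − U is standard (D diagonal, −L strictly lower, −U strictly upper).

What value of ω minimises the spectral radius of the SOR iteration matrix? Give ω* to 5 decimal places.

n=14: λ(B_J) = 1 − λ(A)/2 = cos(kπ/15); k=1 gives ρ_J = 0.97815.
√(1−ρ_J²) simplifies to sin(π/15) = 0.207912.
ω* = 2 / (1 + 0.207912) = 2 / 1.207912 ≈ 1.65575.
ρ_SOR = ω* − 1 = 1.65575 − 1 = 0.65575.

ω* = 1.65575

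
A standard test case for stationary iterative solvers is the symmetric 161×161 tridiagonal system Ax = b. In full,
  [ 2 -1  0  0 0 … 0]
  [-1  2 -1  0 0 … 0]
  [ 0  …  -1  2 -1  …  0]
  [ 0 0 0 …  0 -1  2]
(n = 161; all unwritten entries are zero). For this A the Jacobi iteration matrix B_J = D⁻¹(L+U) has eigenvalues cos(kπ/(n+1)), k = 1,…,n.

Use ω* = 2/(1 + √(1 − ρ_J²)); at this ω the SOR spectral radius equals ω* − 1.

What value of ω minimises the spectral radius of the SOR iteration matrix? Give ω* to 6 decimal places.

ω* = 1.961955

ρ_J = max_k |cos(kπ/162)| = cos(π/162) = 0.999812
√(1−ρ_J²) = |sin(π/162)| = 0.0193913
[ω*] 2 ÷ (1 + 0.0193913) = 2 ÷ 1.0193913 = 1.961955.
ρ_SOR = ω* − 1 ≈ 0.961955.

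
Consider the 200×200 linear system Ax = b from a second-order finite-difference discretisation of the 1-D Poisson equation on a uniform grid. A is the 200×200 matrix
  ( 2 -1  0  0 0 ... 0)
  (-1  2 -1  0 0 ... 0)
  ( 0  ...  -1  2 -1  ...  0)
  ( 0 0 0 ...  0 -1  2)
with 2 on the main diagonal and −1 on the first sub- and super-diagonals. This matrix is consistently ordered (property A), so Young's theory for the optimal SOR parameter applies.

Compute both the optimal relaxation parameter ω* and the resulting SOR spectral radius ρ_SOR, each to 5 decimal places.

ω* = 1.96922, ρ_SOR = 0.96922

n=200: λ(B_J) = 1 − λ(A)/2 = cos(kπ/201); k=1 gives ρ_J = 0.99988.
root = sin(π/201) = 0.015629  (since 1−cos² = sin²).
Then 2/(1+√(1−ρ_J²)) = 2/(1+0.015629); ω* = 2/1.015629 = 1.96922.
[ρ_SOR] ω* − 1 = 0.96922.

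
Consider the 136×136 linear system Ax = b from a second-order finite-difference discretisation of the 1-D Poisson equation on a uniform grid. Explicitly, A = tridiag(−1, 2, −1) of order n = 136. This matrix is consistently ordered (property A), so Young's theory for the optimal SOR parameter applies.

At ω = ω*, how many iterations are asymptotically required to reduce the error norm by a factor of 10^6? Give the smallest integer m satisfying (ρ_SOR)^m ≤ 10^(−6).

m = 302

n=136: λ(B_J) = 1 − λ(A)/2 = cos(kπ/137); k=1 gives ρ_J = 0.9997371.
1 − cos²(π/137) = sin²(π/137) ⇒ √(1−ρ_J²) = sin(π/137) = 0.0229293.
ω* = 2/(1+0.0229293) = 1.9551693
ρ(B_{ω*}) = ω*−1 = 0.9551693
m ≥ 6·ln10 / (−ln 0.9551693) = 301.210; smallest integer m = 302.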